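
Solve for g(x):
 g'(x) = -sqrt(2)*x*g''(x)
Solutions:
 g(x) = C1 + C2*x^(1 - sqrt(2)/2)


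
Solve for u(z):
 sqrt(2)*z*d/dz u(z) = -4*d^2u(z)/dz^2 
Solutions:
 u(z) = C1 + C2*erf(2^(3/4)*z/4)


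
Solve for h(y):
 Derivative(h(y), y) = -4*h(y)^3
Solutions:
 h(y) = -sqrt(2)*sqrt(-1/(C1 - 4*y))/2
 h(y) = sqrt(2)*sqrt(-1/(C1 - 4*y))/2


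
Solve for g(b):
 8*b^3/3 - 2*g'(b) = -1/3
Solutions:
 g(b) = C1 + b^4/3 + b/6


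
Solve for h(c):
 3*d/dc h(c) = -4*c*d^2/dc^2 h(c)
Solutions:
 h(c) = C1 + C2*c^(1/4)


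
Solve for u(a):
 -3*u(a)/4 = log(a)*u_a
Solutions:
 u(a) = C1*exp(-3*li(a)/4)


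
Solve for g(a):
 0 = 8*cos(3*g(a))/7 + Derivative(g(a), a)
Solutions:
 8*a/7 - log(sin(3*g(a)) - 1)/6 + log(sin(3*g(a)) + 1)/6 = C1


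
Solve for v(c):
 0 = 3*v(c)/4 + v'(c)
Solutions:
 v(c) = C1*exp(-3*c/4)


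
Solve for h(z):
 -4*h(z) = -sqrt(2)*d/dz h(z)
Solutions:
 h(z) = C1*exp(2*sqrt(2)*z)


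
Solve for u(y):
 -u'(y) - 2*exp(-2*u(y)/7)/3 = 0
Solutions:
 u(y) = 7*log(-sqrt(C1 - 2*y)) - 7*log(21) + 7*log(42)/2
 u(y) = 7*log(C1 - 2*y)/2 - 7*log(21) + 7*log(42)/2


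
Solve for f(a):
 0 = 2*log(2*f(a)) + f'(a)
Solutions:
 Integral(1/(log(_y) + log(2)), (_y, f(a)))/2 = C1 - a


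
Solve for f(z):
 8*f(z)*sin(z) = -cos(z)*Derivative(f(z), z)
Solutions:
 f(z) = C1*cos(z)^8


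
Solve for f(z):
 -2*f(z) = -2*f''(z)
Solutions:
 f(z) = C1*exp(-z) + C2*exp(z)


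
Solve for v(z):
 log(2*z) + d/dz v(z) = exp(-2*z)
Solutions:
 v(z) = C1 - z*log(z) + z*(1 - log(2)) - exp(-2*z)/2


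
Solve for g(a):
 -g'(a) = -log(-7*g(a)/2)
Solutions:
 -Integral(1/(log(-_y) - log(2) + log(7)), (_y, g(a))) = C1 - a


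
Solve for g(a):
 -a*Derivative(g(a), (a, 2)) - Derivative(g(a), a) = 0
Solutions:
 g(a) = C1 + C2*log(a)


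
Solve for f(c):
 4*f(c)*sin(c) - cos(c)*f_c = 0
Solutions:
 f(c) = C1/cos(c)^4


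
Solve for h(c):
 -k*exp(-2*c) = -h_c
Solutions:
 h(c) = C1 - k*exp(-2*c)/2


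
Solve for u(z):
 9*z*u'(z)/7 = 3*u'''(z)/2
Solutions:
 u(z) = C1 + Integral(C2*airyai(6^(1/3)*7^(2/3)*z/7) + C3*airybi(6^(1/3)*7^(2/3)*z/7), z)


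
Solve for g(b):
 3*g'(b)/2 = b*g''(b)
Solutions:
 g(b) = C1 + C2*b^(5/2)


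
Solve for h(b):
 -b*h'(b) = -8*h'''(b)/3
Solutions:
 h(b) = C1 + Integral(C2*airyai(3^(1/3)*b/2) + C3*airybi(3^(1/3)*b/2), b)


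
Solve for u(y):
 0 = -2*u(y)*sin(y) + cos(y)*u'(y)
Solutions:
 u(y) = C1/cos(y)^2


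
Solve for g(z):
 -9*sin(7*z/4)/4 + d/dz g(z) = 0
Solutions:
 g(z) = C1 - 9*cos(7*z/4)/7


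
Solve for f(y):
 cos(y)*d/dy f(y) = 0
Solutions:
 f(y) = C1


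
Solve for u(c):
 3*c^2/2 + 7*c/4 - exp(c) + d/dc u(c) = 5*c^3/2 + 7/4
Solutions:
 u(c) = C1 + 5*c^4/8 - c^3/2 - 7*c^2/8 + 7*c/4 + exp(c)


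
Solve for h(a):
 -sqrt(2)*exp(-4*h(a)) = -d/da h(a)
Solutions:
 h(a) = log(-I*(C1 + 4*sqrt(2)*a)^(1/4))
 h(a) = log(I*(C1 + 4*sqrt(2)*a)^(1/4))
 h(a) = log(-(C1 + 4*sqrt(2)*a)^(1/4))
 h(a) = log(C1 + 4*sqrt(2)*a)/4


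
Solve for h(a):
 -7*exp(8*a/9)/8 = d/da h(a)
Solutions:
 h(a) = C1 - 63*exp(8*a/9)/64


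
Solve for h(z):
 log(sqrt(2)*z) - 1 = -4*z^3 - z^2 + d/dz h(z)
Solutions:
 h(z) = C1 + z^4 + z^3/3 + z*log(z) - 2*z + z*log(2)/2


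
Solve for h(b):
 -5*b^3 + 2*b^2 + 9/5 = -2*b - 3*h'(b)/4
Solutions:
 h(b) = C1 + 5*b^4/3 - 8*b^3/9 - 4*b^2/3 - 12*b/5


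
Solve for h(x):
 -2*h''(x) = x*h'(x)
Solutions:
 h(x) = C1 + C2*erf(x/2)


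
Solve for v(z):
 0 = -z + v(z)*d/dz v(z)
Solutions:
 v(z) = -sqrt(C1 + z^2)
 v(z) = sqrt(C1 + z^2)


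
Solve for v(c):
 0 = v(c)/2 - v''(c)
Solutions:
 v(c) = C1*exp(-sqrt(2)*c/2) + C2*exp(sqrt(2)*c/2)


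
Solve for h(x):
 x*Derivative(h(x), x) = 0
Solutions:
 h(x) = C1


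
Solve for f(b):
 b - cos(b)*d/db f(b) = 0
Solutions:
 f(b) = C1 + Integral(b/cos(b), b)


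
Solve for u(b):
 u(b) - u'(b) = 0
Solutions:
 u(b) = C1*exp(b)


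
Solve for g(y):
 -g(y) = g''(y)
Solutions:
 g(y) = C1*sin(y) + C2*cos(y)


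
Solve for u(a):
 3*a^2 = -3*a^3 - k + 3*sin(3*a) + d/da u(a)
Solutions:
 u(a) = C1 + 3*a^4/4 + a^3 + a*k + cos(3*a)


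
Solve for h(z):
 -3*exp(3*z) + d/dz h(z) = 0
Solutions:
 h(z) = C1 + exp(3*z)


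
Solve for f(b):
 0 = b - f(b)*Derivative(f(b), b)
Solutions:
 f(b) = -sqrt(C1 + b^2)
 f(b) = sqrt(C1 + b^2)


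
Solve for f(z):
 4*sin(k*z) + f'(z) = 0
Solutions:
 f(z) = C1 + 4*cos(k*z)/k


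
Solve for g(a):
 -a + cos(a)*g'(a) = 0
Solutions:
 g(a) = C1 + Integral(a/cos(a), a)


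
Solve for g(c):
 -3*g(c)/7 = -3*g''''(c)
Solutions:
 g(c) = C1*exp(-7^(3/4)*c/7) + C2*exp(7^(3/4)*c/7) + C3*sin(7^(3/4)*c/7) + C4*cos(7^(3/4)*c/7)


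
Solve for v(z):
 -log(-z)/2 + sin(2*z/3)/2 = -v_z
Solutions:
 v(z) = C1 + z*log(-z)/2 - z/2 + 3*cos(2*z/3)/4


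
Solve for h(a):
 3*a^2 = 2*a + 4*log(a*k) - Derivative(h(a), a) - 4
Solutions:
 h(a) = C1 - a^3 + a^2 + 4*a*log(a*k) - 8*a


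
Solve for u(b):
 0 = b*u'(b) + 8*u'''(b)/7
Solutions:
 u(b) = C1 + Integral(C2*airyai(-7^(1/3)*b/2) + C3*airybi(-7^(1/3)*b/2), b)


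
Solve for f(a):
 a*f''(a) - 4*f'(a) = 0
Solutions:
 f(a) = C1 + C2*a^5


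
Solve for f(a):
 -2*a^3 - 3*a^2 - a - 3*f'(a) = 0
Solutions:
 f(a) = C1 - a^4/6 - a^3/3 - a^2/6


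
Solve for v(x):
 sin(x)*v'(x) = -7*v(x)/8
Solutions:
 v(x) = C1*(cos(x) + 1)^(7/16)/(cos(x) - 1)^(7/16)


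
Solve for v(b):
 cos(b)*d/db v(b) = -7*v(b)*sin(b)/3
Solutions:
 v(b) = C1*cos(b)^(7/3)


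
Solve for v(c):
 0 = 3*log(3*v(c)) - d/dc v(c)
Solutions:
 -Integral(1/(log(_y) + log(3)), (_y, v(c)))/3 = C1 - c


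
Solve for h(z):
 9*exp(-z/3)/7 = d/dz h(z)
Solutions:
 h(z) = C1 - 27*exp(-z/3)/7


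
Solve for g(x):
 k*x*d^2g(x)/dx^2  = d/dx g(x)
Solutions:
 g(x) = C1 + x^(((re(k) + 1)*re(k) + im(k)^2)/(re(k)^2 + im(k)^2))*(C2*sin(log(x)*Abs(im(k))/(re(k)^2 + im(k)^2)) + C3*cos(log(x)*im(k)/(re(k)^2 + im(k)^2)))


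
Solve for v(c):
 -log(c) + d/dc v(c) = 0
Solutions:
 v(c) = C1 + c*log(c) - c


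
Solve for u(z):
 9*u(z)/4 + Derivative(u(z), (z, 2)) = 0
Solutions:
 u(z) = C1*sin(3*z/2) + C2*cos(3*z/2)


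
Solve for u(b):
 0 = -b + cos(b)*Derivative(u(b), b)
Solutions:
 u(b) = C1 + Integral(b/cos(b), b)


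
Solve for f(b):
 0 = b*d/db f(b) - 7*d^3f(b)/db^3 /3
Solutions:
 f(b) = C1 + Integral(C2*airyai(3^(1/3)*7^(2/3)*b/7) + C3*airybi(3^(1/3)*7^(2/3)*b/7), b)


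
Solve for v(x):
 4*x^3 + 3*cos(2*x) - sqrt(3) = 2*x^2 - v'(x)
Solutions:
 v(x) = C1 - x^4 + 2*x^3/3 + sqrt(3)*x - 3*sin(2*x)/2


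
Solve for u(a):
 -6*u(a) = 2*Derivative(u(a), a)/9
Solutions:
 u(a) = C1*exp(-27*a)


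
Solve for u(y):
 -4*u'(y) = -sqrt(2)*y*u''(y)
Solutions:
 u(y) = C1 + C2*y^(1 + 2*sqrt(2))


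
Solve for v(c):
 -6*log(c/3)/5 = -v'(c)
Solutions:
 v(c) = C1 + 6*c*log(c)/5 - 6*c*log(3)/5 - 6*c/5


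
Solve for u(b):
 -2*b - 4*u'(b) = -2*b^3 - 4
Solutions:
 u(b) = C1 + b^4/8 - b^2/4 + b


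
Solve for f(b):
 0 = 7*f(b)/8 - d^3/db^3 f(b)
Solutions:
 f(b) = C3*exp(7^(1/3)*b/2) + (C1*sin(sqrt(3)*7^(1/3)*b/4) + C2*cos(sqrt(3)*7^(1/3)*b/4))*exp(-7^(1/3)*b/4)


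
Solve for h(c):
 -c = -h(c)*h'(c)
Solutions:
 h(c) = -sqrt(C1 + c^2)
 h(c) = sqrt(C1 + c^2)


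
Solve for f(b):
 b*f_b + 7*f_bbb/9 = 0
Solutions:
 f(b) = C1 + Integral(C2*airyai(-21^(2/3)*b/7) + C3*airybi(-21^(2/3)*b/7), b)


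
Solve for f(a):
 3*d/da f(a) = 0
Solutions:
 f(a) = C1


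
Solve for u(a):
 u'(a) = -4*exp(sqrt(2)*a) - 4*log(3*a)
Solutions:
 u(a) = C1 - 4*a*log(a) + 4*a*(1 - log(3)) - 2*sqrt(2)*exp(sqrt(2)*a)


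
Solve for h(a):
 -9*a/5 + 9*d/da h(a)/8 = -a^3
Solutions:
 h(a) = C1 - 2*a^4/9 + 4*a^2/5


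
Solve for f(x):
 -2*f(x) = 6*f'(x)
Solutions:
 f(x) = C1*exp(-x/3)


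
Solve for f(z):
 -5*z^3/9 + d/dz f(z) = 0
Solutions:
 f(z) = C1 + 5*z^4/36


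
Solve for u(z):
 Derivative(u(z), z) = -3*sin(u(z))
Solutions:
 u(z) = -acos((-C1 - exp(6*z))/(C1 - exp(6*z))) + 2*pi
 u(z) = acos((-C1 - exp(6*z))/(C1 - exp(6*z)))


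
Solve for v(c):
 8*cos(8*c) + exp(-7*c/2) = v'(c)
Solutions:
 v(c) = C1 + sin(8*c) - 2*exp(-7*c/2)/7


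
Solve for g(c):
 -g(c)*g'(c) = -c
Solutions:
 g(c) = -sqrt(C1 + c^2)
 g(c) = sqrt(C1 + c^2)


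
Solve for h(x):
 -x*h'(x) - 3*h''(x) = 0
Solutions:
 h(x) = C1 + C2*erf(sqrt(6)*x/6)


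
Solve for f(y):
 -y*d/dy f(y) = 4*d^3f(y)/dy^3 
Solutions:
 f(y) = C1 + Integral(C2*airyai(-2^(1/3)*y/2) + C3*airybi(-2^(1/3)*y/2), y)


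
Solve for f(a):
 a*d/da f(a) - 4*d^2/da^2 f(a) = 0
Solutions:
 f(a) = C1 + C2*erfi(sqrt(2)*a/4)


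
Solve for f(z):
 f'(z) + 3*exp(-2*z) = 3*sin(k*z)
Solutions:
 f(z) = C1 + 3*exp(-2*z)/2 - 3*cos(k*z)/k


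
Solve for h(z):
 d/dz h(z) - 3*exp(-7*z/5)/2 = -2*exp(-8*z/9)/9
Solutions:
 h(z) = C1 - 15*exp(-7*z/5)/14 + exp(-8*z/9)/4


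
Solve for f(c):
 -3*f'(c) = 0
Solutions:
 f(c) = C1


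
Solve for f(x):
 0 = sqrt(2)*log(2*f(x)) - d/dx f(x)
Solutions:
 -sqrt(2)*Integral(1/(log(_y) + log(2)), (_y, f(x)))/2 = C1 - x


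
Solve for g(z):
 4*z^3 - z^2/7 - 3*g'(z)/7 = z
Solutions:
 g(z) = C1 + 7*z^4/3 - z^3/9 - 7*z^2/6


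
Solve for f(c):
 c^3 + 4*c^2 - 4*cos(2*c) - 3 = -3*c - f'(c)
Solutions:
 f(c) = C1 - c^4/4 - 4*c^3/3 - 3*c^2/2 + 3*c + 2*sin(2*c)


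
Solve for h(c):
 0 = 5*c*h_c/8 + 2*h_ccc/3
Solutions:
 h(c) = C1 + Integral(C2*airyai(-15^(1/3)*2^(2/3)*c/4) + C3*airybi(-15^(1/3)*2^(2/3)*c/4), c)


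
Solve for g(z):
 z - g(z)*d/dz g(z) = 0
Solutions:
 g(z) = -sqrt(C1 + z^2)
 g(z) = sqrt(C1 + z^2)


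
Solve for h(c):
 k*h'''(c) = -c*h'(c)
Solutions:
 h(c) = C1 + Integral(C2*airyai(c*(-1/k)^(1/3)) + C3*airybi(c*(-1/k)^(1/3)), c)


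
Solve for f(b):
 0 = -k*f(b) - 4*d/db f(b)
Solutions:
 f(b) = C1*exp(-b*k/4)


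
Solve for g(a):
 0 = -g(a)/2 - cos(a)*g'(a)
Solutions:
 g(a) = C1*(sin(a) - 1)^(1/4)/(sin(a) + 1)^(1/4)


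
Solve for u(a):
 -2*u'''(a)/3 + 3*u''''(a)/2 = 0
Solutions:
 u(a) = C1 + C2*a + C3*a^2 + C4*exp(4*a/9)


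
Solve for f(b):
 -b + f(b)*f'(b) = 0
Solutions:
 f(b) = -sqrt(C1 + b^2)
 f(b) = sqrt(C1 + b^2)


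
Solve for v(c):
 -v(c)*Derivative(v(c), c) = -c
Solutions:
 v(c) = -sqrt(C1 + c^2)
 v(c) = sqrt(C1 + c^2)


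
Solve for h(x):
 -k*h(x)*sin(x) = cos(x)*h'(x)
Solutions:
 h(x) = C1*exp(k*log(cos(x)))


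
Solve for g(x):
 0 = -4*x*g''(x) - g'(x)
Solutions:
 g(x) = C1 + C2*x^(3/4)


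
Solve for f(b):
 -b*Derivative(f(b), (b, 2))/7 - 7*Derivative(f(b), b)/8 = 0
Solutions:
 f(b) = C1 + C2/b^(41/8)


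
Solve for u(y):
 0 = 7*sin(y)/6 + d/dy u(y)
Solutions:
 u(y) = C1 + 7*cos(y)/6


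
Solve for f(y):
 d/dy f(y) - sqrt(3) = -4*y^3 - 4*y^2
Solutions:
 f(y) = C1 - y^4 - 4*y^3/3 + sqrt(3)*y


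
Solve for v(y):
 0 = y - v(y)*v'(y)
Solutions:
 v(y) = -sqrt(C1 + y^2)
 v(y) = sqrt(C1 + y^2)


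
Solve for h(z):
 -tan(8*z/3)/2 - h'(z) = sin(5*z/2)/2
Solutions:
 h(z) = C1 + 3*log(cos(8*z/3))/16 + cos(5*z/2)/5


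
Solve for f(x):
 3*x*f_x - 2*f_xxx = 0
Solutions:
 f(x) = C1 + Integral(C2*airyai(2^(2/3)*3^(1/3)*x/2) + C3*airybi(2^(2/3)*3^(1/3)*x/2), x)


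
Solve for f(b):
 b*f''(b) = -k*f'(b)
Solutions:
 f(b) = C1 + b^(1 - re(k))*(C2*sin(log(b)*Abs(im(k))) + C3*cos(log(b)*im(k)))


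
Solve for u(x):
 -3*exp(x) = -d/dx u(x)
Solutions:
 u(x) = C1 + 3*exp(x)


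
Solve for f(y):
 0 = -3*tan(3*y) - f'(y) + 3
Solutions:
 f(y) = C1 + 3*y + log(cos(3*y))


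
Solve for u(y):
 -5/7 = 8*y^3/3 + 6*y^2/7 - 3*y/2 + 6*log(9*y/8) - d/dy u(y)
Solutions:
 u(y) = C1 + 2*y^4/3 + 2*y^3/7 - 3*y^2/4 + 6*y*log(y) - 18*y*log(2) - 37*y/7 + 12*y*log(3)


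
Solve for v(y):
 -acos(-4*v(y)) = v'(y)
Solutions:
 Integral(1/acos(-4*_y), (_y, v(y))) = C1 - y


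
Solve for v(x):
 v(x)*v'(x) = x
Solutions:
 v(x) = -sqrt(C1 + x^2)
 v(x) = sqrt(C1 + x^2)


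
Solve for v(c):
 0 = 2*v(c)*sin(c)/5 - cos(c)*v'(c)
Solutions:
 v(c) = C1/cos(c)^(2/5)


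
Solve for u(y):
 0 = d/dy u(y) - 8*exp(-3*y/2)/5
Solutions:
 u(y) = C1 - 16*exp(-3*y/2)/15


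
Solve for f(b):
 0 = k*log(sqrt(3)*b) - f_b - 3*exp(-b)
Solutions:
 f(b) = C1 + b*k*log(b) + b*k*(-1 + log(3)/2) + 3*exp(-b)


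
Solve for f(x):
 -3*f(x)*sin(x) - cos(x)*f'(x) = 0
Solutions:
 f(x) = C1*cos(x)^3


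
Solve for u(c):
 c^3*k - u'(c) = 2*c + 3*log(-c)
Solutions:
 u(c) = C1 + c^4*k/4 - c^2 - 3*c*log(-c) + 3*c


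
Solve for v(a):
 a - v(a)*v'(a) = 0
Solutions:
 v(a) = -sqrt(C1 + a^2)
 v(a) = sqrt(C1 + a^2)


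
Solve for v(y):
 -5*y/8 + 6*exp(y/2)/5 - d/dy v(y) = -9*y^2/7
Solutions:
 v(y) = C1 + 3*y^3/7 - 5*y^2/16 + 12*exp(y/2)/5


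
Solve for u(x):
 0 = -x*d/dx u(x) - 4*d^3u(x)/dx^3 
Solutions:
 u(x) = C1 + Integral(C2*airyai(-2^(1/3)*x/2) + C3*airybi(-2^(1/3)*x/2), x)


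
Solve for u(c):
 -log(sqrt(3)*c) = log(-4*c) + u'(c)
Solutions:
 u(c) = C1 - 2*c*log(c) + c*(-2*log(2) - log(3)/2 + 2 - I*pi)


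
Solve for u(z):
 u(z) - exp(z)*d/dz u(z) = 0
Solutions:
 u(z) = C1*exp(-exp(-z))


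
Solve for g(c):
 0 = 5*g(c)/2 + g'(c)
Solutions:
 g(c) = C1*exp(-5*c/2)


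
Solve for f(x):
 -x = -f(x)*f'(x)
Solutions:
 f(x) = -sqrt(C1 + x^2)
 f(x) = sqrt(C1 + x^2)


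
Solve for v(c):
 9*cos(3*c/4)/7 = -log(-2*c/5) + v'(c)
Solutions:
 v(c) = C1 + c*log(-c) - c*log(5) - c + c*log(2) + 12*sin(3*c/4)/7


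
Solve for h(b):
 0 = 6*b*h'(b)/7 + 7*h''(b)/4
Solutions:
 h(b) = C1 + C2*erf(2*sqrt(3)*b/7)


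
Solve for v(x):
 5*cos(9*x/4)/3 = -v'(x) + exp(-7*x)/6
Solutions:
 v(x) = C1 - 20*sin(9*x/4)/27 - exp(-7*x)/42


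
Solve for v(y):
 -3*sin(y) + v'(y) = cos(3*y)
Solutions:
 v(y) = C1 + sin(3*y)/3 - 3*cos(y)


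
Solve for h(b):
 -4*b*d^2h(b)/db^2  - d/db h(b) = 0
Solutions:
 h(b) = C1 + C2*b^(3/4)


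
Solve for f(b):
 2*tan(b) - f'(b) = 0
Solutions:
 f(b) = C1 - 2*log(cos(b))


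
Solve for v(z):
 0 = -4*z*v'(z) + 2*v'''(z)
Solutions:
 v(z) = C1 + Integral(C2*airyai(2^(1/3)*z) + C3*airybi(2^(1/3)*z), z)


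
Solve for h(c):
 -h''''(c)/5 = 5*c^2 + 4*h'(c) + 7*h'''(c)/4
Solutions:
 h(c) = C1 + C2*exp(c*(-70 + 245*5^(2/3)/(48*sqrt(30909) + 12031)^(1/3) + 5^(1/3)*(48*sqrt(30909) + 12031)^(1/3))/24)*sin(sqrt(3)*5^(1/3)*c*(-(48*sqrt(30909) + 12031)^(1/3) + 245*5^(1/3)/(48*sqrt(30909) + 12031)^(1/3))/24) + C3*exp(c*(-70 + 245*5^(2/3)/(48*sqrt(30909) + 12031)^(1/3) + 5^(1/3)*(48*sqrt(30909) + 12031)^(1/3))/24)*cos(sqrt(3)*5^(1/3)*c*(-(48*sqrt(30909) + 12031)^(1/3) + 245*5^(1/3)/(48*sqrt(30909) + 12031)^(1/3))/24) + C4*exp(-c*(245*5^(2/3)/(48*sqrt(30909) + 12031)^(1/3) + 35 + 5^(1/3)*(48*sqrt(30909) + 12031)^(1/3))/12) - 5*c^3/12 + 35*c/32


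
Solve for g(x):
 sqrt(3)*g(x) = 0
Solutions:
 g(x) = 0


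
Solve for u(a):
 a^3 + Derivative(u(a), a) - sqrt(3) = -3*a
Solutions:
 u(a) = C1 - a^4/4 - 3*a^2/2 + sqrt(3)*a


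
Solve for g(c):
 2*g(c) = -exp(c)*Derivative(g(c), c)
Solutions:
 g(c) = C1*exp(2*exp(-c))


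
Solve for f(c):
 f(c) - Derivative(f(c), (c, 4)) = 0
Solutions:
 f(c) = C1*exp(-c) + C2*exp(c) + C3*sin(c) + C4*cos(c)


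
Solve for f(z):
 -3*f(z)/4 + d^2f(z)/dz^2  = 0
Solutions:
 f(z) = C1*exp(-sqrt(3)*z/2) + C2*exp(sqrt(3)*z/2)


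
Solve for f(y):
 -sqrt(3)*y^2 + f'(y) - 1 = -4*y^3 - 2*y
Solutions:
 f(y) = C1 - y^4 + sqrt(3)*y^3/3 - y^2 + y


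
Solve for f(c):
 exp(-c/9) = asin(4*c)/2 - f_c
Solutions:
 f(c) = C1 + c*asin(4*c)/2 + sqrt(1 - 16*c^2)/8 + 9*exp(-c/9)


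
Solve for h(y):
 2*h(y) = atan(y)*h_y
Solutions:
 h(y) = C1*exp(2*Integral(1/atan(y), y))


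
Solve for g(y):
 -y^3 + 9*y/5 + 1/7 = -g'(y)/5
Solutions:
 g(y) = C1 + 5*y^4/4 - 9*y^2/2 - 5*y/7


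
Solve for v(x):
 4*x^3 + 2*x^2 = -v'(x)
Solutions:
 v(x) = C1 - x^4 - 2*x^3/3


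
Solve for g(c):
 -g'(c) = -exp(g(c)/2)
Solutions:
 g(c) = 2*log(-1/(C1 + c)) + 2*log(2)


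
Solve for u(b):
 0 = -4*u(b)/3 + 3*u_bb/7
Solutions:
 u(b) = C1*exp(-2*sqrt(7)*b/3) + C2*exp(2*sqrt(7)*b/3)


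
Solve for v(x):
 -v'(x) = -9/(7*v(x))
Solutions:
 v(x) = -sqrt(C1 + 126*x)/7
 v(x) = sqrt(C1 + 126*x)/7


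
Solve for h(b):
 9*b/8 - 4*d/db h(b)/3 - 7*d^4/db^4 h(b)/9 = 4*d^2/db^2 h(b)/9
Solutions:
 h(b) = C1 + C2*exp(-42^(1/3)*b*(-(189 + sqrt(36057))^(1/3) + 2*42^(1/3)/(189 + sqrt(36057))^(1/3))/42)*sin(14^(1/3)*3^(1/6)*b*(6*14^(1/3)/(189 + sqrt(36057))^(1/3) + 3^(2/3)*(189 + sqrt(36057))^(1/3))/42) + C3*exp(-42^(1/3)*b*(-(189 + sqrt(36057))^(1/3) + 2*42^(1/3)/(189 + sqrt(36057))^(1/3))/42)*cos(14^(1/3)*3^(1/6)*b*(6*14^(1/3)/(189 + sqrt(36057))^(1/3) + 3^(2/3)*(189 + sqrt(36057))^(1/3))/42) + C4*exp(42^(1/3)*b*(-(189 + sqrt(36057))^(1/3) + 2*42^(1/3)/(189 + sqrt(36057))^(1/3))/21) + 27*b^2/64 - 9*b/32


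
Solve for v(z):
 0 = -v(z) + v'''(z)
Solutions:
 v(z) = C3*exp(z) + (C1*sin(sqrt(3)*z/2) + C2*cos(sqrt(3)*z/2))*exp(-z/2)


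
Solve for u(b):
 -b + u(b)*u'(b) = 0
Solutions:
 u(b) = -sqrt(C1 + b^2)
 u(b) = sqrt(C1 + b^2)


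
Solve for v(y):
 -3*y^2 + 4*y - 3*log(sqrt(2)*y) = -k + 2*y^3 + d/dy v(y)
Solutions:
 v(y) = C1 + k*y - y^4/2 - y^3 + 2*y^2 - 3*y*log(y) - 3*y*log(2)/2 + 3*y


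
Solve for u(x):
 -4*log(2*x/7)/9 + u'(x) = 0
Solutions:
 u(x) = C1 + 4*x*log(x)/9 - 4*x*log(7)/9 - 4*x/9 + 4*x*log(2)/9


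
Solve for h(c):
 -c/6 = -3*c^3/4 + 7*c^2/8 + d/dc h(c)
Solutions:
 h(c) = C1 + 3*c^4/16 - 7*c^3/24 - c^2/12


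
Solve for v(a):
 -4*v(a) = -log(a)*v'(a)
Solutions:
 v(a) = C1*exp(4*li(a))


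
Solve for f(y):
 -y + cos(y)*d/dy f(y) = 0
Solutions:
 f(y) = C1 + Integral(y/cos(y), y)


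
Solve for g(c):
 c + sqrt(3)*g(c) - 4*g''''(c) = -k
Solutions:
 g(c) = C1*exp(-sqrt(2)*3^(1/8)*c/2) + C2*exp(sqrt(2)*3^(1/8)*c/2) + C3*sin(sqrt(2)*3^(1/8)*c/2) + C4*cos(sqrt(2)*3^(1/8)*c/2) - sqrt(3)*c/3 - sqrt(3)*k/3


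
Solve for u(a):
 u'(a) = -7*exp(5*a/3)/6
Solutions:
 u(a) = C1 - 7*exp(5*a/3)/10


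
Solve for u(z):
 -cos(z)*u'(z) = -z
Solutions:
 u(z) = C1 + Integral(z/cos(z), z)


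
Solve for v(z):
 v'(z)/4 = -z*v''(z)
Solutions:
 v(z) = C1 + C2*z^(3/4)


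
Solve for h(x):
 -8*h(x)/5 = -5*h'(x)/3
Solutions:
 h(x) = C1*exp(24*x/25)


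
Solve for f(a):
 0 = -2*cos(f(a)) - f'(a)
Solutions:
 f(a) = pi - asin((C1 + exp(4*a))/(C1 - exp(4*a)))
 f(a) = asin((C1 + exp(4*a))/(C1 - exp(4*a)))


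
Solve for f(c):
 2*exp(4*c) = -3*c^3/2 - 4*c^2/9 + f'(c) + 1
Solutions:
 f(c) = C1 + 3*c^4/8 + 4*c^3/27 - c + exp(4*c)/2


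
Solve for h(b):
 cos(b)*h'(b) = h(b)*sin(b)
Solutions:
 h(b) = C1/cos(b)


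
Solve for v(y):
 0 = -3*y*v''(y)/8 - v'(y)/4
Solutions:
 v(y) = C1 + C2*y^(1/3)


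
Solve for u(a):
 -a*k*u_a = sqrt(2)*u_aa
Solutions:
 u(a) = Piecewise((-2^(3/4)*sqrt(pi)*C1*erf(2^(1/4)*a*sqrt(k)/2)/(2*sqrt(k)) - C2, (k > 0) | (k < 0)), (-C1*a - C2, True))


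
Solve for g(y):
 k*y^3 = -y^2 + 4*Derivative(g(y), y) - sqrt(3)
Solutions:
 g(y) = C1 + k*y^4/16 + y^3/12 + sqrt(3)*y/4


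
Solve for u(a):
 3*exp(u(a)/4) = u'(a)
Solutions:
 u(a) = 4*log(-1/(C1 + 3*a)) + 8*log(2)


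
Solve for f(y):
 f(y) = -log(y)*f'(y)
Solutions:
 f(y) = C1*exp(-li(y))


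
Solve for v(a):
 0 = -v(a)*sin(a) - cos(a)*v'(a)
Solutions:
 v(a) = C1*cos(a)


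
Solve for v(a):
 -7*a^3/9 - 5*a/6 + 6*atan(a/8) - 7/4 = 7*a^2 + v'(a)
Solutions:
 v(a) = C1 - 7*a^4/36 - 7*a^3/3 - 5*a^2/12 + 6*a*atan(a/8) - 7*a/4 - 24*log(a^2 + 64)


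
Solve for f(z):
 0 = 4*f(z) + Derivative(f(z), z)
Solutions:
 f(z) = C1*exp(-4*z)


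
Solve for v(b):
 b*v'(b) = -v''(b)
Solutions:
 v(b) = C1 + C2*erf(sqrt(2)*b/2)


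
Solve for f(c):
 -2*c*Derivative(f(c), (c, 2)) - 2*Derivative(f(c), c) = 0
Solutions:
 f(c) = C1 + C2*log(c)


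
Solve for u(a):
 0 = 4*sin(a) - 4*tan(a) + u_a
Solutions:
 u(a) = C1 - 4*log(cos(a)) + 4*cos(a)


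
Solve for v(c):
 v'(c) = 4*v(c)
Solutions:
 v(c) = C1*exp(4*c)


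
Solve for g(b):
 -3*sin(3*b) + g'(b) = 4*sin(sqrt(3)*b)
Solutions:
 g(b) = C1 - cos(3*b) - 4*sqrt(3)*cos(sqrt(3)*b)/3


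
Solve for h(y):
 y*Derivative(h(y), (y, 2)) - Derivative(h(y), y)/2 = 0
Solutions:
 h(y) = C1 + C2*y^(3/2)


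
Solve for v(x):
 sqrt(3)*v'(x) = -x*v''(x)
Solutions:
 v(x) = C1 + C2*x^(1 - sqrt(3))


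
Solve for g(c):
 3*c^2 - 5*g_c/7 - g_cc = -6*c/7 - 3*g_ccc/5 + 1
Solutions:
 g(c) = C1 + C2*exp(5*c*(7 - sqrt(133))/42) + C3*exp(5*c*(7 + sqrt(133))/42) + 7*c^3/5 - 132*c^2/25 + 511*c/25


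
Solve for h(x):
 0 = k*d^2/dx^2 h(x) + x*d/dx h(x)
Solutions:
 h(x) = C1 + C2*sqrt(k)*erf(sqrt(2)*x*sqrt(1/k)/2)


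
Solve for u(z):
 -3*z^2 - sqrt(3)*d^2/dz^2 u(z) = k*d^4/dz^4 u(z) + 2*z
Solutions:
 u(z) = C1 + C2*z + C3*exp(-3^(1/4)*z*sqrt(-1/k)) + C4*exp(3^(1/4)*z*sqrt(-1/k)) + k*z^2 - sqrt(3)*z^4/12 - sqrt(3)*z^3/9


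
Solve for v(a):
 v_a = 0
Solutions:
 v(a) = C1


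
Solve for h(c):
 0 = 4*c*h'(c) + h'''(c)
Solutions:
 h(c) = C1 + Integral(C2*airyai(-2^(2/3)*c) + C3*airybi(-2^(2/3)*c), c)


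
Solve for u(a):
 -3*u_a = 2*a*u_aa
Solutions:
 u(a) = C1 + C2/sqrt(a)


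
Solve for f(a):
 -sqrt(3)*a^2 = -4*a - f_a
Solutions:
 f(a) = C1 + sqrt(3)*a^3/3 - 2*a^2


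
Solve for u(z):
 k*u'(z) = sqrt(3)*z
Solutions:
 u(z) = C1 + sqrt(3)*z^2/(2*k)


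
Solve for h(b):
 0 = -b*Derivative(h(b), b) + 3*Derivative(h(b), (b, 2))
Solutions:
 h(b) = C1 + C2*erfi(sqrt(6)*b/6)


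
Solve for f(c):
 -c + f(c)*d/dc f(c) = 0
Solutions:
 f(c) = -sqrt(C1 + c^2)
 f(c) = sqrt(C1 + c^2)


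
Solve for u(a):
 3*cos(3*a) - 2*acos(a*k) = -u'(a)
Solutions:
 u(a) = C1 + 2*Piecewise((a*acos(a*k) - sqrt(-a^2*k^2 + 1)/k, Ne(k, 0)), (pi*a/2, True)) - sin(3*a)


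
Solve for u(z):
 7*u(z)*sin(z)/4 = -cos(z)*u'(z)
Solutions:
 u(z) = C1*cos(z)^(7/4)


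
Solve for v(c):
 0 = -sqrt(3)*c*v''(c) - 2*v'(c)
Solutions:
 v(c) = C1 + C2*c^(1 - 2*sqrt(3)/3)


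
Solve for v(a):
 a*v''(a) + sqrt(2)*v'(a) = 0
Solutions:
 v(a) = C1 + C2*a^(1 - sqrt(2))


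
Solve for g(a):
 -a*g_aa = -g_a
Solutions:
 g(a) = C1 + C2*a^2


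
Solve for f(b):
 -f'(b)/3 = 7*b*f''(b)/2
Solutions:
 f(b) = C1 + C2*b^(19/21)


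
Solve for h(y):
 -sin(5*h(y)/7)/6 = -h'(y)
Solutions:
 -y/6 + 7*log(cos(5*h(y)/7) - 1)/10 - 7*log(cos(5*h(y)/7) + 1)/10 = C1


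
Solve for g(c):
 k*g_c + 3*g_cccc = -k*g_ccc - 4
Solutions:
 g(c) = C1 + C2*exp(-c*(2*2^(1/3)*k^2/(2*k^3 + 243*k + sqrt(k^2*(-4*k^4 + (2*k^2 + 243)^2)))^(1/3) + 2*k + 2^(2/3)*(2*k^3 + 243*k + sqrt(k^2*(-4*k^4 + (2*k^2 + 243)^2)))^(1/3))/18) + C3*exp(c*(-8*2^(1/3)*k^2/((-1 + sqrt(3)*I)*(2*k^3 + 243*k + sqrt(k^2*(-4*k^4 + (2*k^2 + 243)^2)))^(1/3)) - 4*k + 2^(2/3)*(2*k^3 + 243*k + sqrt(k^2*(-4*k^4 + (2*k^2 + 243)^2)))^(1/3) - 2^(2/3)*sqrt(3)*I*(2*k^3 + 243*k + sqrt(k^2*(-4*k^4 + (2*k^2 + 243)^2)))^(1/3))/36) + C4*exp(c*(8*2^(1/3)*k^2/((1 + sqrt(3)*I)*(2*k^3 + 243*k + sqrt(k^2*(-4*k^4 + (2*k^2 + 243)^2)))^(1/3)) - 4*k + 2^(2/3)*(2*k^3 + 243*k + sqrt(k^2*(-4*k^4 + (2*k^2 + 243)^2)))^(1/3) + 2^(2/3)*sqrt(3)*I*(2*k^3 + 243*k + sqrt(k^2*(-4*k^4 + (2*k^2 + 243)^2)))^(1/3))/36) - 4*c/k


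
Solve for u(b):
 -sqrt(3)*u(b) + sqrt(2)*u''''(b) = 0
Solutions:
 u(b) = C1*exp(-2^(7/8)*3^(1/8)*b/2) + C2*exp(2^(7/8)*3^(1/8)*b/2) + C3*sin(2^(7/8)*3^(1/8)*b/2) + C4*cos(2^(7/8)*3^(1/8)*b/2)


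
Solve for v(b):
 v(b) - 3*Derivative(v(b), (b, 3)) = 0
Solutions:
 v(b) = C3*exp(3^(2/3)*b/3) + (C1*sin(3^(1/6)*b/2) + C2*cos(3^(1/6)*b/2))*exp(-3^(2/3)*b/6)


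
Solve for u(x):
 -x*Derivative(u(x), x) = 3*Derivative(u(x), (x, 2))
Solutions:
 u(x) = C1 + C2*erf(sqrt(6)*x/6)


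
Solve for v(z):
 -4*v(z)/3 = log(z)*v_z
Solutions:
 v(z) = C1*exp(-4*li(z)/3)


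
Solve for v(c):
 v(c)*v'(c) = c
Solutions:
 v(c) = -sqrt(C1 + c^2)
 v(c) = sqrt(C1 + c^2)


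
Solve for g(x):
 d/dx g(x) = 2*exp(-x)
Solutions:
 g(x) = C1 - 2*exp(-x)


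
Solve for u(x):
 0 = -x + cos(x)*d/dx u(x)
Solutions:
 u(x) = C1 + Integral(x/cos(x), x)


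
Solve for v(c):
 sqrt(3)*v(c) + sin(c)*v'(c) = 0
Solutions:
 v(c) = C1*(cos(c) + 1)^(sqrt(3)/2)/(cos(c) - 1)^(sqrt(3)/2)


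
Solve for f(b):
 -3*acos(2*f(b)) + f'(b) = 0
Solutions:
 Integral(1/acos(2*_y), (_y, f(b))) = C1 + 3*b


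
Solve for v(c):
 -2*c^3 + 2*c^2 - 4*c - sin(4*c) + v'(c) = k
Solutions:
 v(c) = C1 + c^4/2 - 2*c^3/3 + 2*c^2 + c*k - cos(4*c)/4


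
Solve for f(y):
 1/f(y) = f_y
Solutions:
 f(y) = -sqrt(C1 + 2*y)
 f(y) = sqrt(C1 + 2*y)


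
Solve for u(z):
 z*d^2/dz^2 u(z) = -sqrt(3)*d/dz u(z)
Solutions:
 u(z) = C1 + C2*z^(1 - sqrt(3))


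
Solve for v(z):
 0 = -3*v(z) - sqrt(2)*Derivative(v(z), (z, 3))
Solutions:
 v(z) = C3*exp(-2^(5/6)*3^(1/3)*z/2) + (C1*sin(6^(5/6)*z/4) + C2*cos(6^(5/6)*z/4))*exp(2^(5/6)*3^(1/3)*z/4)


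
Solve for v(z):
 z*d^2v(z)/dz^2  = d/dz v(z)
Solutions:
 v(z) = C1 + C2*z^2


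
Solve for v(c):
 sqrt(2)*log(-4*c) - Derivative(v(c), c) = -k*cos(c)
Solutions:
 v(c) = C1 + sqrt(2)*c*(log(-c) - 1) + 2*sqrt(2)*c*log(2) + k*sin(c)


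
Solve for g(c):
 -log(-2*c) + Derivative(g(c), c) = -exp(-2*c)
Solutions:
 g(c) = C1 + c*log(-c) + c*(-1 + log(2)) + exp(-2*c)/2


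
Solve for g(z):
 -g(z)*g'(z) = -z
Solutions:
 g(z) = -sqrt(C1 + z^2)
 g(z) = sqrt(C1 + z^2)


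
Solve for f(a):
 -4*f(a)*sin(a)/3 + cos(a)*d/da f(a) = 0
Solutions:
 f(a) = C1/cos(a)^(4/3)


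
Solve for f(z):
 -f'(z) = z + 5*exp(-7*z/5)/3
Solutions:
 f(z) = C1 - z^2/2 + 25*exp(-7*z/5)/21


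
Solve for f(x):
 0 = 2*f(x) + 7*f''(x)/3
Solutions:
 f(x) = C1*sin(sqrt(42)*x/7) + C2*cos(sqrt(42)*x/7)


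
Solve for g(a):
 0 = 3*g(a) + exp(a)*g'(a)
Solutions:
 g(a) = C1*exp(3*exp(-a))


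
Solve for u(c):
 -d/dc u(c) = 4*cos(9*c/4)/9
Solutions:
 u(c) = C1 - 16*sin(9*c/4)/81


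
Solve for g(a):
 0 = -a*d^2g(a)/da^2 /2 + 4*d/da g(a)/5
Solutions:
 g(a) = C1 + C2*a^(13/5)


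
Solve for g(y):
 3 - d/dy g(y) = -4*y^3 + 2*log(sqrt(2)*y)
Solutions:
 g(y) = C1 + y^4 - 2*y*log(y) - y*log(2) + 5*y


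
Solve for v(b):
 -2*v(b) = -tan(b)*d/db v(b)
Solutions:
 v(b) = C1*sin(b)^2


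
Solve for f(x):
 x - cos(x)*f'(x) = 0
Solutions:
 f(x) = C1 + Integral(x/cos(x), x)


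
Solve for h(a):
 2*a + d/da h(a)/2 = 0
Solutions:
 h(a) = C1 - 2*a^2


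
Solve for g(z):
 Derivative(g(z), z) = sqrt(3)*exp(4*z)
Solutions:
 g(z) = C1 + sqrt(3)*exp(4*z)/4


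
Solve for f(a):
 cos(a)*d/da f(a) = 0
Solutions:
 f(a) = C1


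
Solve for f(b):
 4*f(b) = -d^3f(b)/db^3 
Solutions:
 f(b) = C3*exp(-2^(2/3)*b) + (C1*sin(2^(2/3)*sqrt(3)*b/2) + C2*cos(2^(2/3)*sqrt(3)*b/2))*exp(2^(2/3)*b/2)


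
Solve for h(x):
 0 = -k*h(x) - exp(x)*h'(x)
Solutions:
 h(x) = C1*exp(k*exp(-x))


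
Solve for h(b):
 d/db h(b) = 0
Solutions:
 h(b) = C1


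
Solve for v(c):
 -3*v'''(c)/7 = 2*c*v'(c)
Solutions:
 v(c) = C1 + Integral(C2*airyai(-14^(1/3)*3^(2/3)*c/3) + C3*airybi(-14^(1/3)*3^(2/3)*c/3), c)


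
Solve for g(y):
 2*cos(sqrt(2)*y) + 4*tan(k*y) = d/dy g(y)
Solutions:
 g(y) = C1 + 4*Piecewise((-log(cos(k*y))/k, Ne(k, 0)), (0, True)) + sqrt(2)*sin(sqrt(2)*y)


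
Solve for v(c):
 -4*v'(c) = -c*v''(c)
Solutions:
 v(c) = C1 + C2*c^5


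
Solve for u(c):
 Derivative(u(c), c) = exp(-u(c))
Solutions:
 u(c) = log(C1 + c)


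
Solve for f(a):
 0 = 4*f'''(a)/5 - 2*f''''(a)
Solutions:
 f(a) = C1 + C2*a + C3*a^2 + C4*exp(2*a/5)


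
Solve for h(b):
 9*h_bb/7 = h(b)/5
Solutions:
 h(b) = C1*exp(-sqrt(35)*b/15) + C2*exp(sqrt(35)*b/15)


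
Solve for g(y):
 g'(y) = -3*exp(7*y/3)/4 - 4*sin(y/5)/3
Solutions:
 g(y) = C1 - 9*exp(7*y/3)/28 + 20*cos(y/5)/3


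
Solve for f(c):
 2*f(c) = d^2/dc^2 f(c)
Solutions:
 f(c) = C1*exp(-sqrt(2)*c) + C2*exp(sqrt(2)*c)


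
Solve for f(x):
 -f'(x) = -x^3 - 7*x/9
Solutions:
 f(x) = C1 + x^4/4 + 7*x^2/18


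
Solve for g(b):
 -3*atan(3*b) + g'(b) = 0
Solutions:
 g(b) = C1 + 3*b*atan(3*b) - log(9*b^2 + 1)/2


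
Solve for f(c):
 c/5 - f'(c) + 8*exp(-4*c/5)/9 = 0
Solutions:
 f(c) = C1 + c^2/10 - 10*exp(-4*c/5)/9


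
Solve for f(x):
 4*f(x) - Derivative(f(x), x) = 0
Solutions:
 f(x) = C1*exp(4*x)


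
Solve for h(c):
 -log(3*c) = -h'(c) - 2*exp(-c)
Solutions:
 h(c) = C1 + c*log(c) + c*(-1 + log(3)) + 2*exp(-c)


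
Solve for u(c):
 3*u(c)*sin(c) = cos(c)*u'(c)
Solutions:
 u(c) = C1/cos(c)^3


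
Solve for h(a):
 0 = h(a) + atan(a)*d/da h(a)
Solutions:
 h(a) = C1*exp(-Integral(1/atan(a), a))


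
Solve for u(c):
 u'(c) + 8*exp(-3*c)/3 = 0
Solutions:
 u(c) = C1 + 8*exp(-3*c)/9


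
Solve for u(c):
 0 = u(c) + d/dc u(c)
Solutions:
 u(c) = C1*exp(-c)


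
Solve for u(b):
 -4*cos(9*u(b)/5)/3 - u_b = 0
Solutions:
 4*b/3 - 5*log(sin(9*u(b)/5) - 1)/18 + 5*log(sin(9*u(b)/5) + 1)/18 = C1


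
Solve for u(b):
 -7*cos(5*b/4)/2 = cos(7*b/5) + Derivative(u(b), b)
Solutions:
 u(b) = C1 - 14*sin(5*b/4)/5 - 5*sin(7*b/5)/7


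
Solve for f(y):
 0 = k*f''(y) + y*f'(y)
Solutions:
 f(y) = C1 + C2*sqrt(k)*erf(sqrt(2)*y*sqrt(1/k)/2)


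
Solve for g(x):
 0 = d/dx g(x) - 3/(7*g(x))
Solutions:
 g(x) = -sqrt(C1 + 42*x)/7
 g(x) = sqrt(C1 + 42*x)/7


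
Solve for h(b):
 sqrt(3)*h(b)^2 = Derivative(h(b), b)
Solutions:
 h(b) = -1/(C1 + sqrt(3)*b)


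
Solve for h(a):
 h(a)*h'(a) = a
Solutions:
 h(a) = -sqrt(C1 + a^2)
 h(a) = sqrt(C1 + a^2)


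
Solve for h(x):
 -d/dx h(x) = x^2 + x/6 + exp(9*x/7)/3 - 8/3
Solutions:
 h(x) = C1 - x^3/3 - x^2/12 + 8*x/3 - 7*exp(9*x/7)/27


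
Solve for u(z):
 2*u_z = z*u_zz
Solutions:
 u(z) = C1 + C2*z^3


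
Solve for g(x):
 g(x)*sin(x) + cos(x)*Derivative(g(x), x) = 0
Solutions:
 g(x) = C1*cos(x)


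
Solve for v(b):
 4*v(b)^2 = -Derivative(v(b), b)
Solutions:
 v(b) = 1/(C1 + 4*b)


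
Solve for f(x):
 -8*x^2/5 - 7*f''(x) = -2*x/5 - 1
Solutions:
 f(x) = C1 + C2*x - 2*x^4/105 + x^3/105 + x^2/14


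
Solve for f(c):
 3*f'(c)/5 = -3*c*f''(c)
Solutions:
 f(c) = C1 + C2*c^(4/5)


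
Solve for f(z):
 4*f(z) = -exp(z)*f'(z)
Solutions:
 f(z) = C1*exp(4*exp(-z))


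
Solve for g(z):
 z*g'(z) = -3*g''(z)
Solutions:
 g(z) = C1 + C2*erf(sqrt(6)*z/6)


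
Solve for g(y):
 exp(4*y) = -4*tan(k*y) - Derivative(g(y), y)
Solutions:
 g(y) = C1 - 4*Piecewise((-log(cos(k*y))/k, Ne(k, 0)), (0, True)) - exp(4*y)/4


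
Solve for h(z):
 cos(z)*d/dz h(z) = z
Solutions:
 h(z) = C1 + Integral(z/cos(z), z)


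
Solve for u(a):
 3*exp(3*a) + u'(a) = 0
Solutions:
 u(a) = C1 - exp(3*a)


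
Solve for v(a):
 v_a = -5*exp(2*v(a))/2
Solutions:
 v(a) = log(-1/(C1 - 5*a))/2
 v(a) = log(-sqrt(1/(C1 + 5*a)))


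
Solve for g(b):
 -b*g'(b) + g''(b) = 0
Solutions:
 g(b) = C1 + C2*erfi(sqrt(2)*b/2)


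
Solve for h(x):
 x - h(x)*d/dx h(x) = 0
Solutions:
 h(x) = -sqrt(C1 + x^2)
 h(x) = sqrt(C1 + x^2)


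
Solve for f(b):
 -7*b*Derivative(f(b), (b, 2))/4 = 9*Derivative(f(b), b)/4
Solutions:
 f(b) = C1 + C2/b^(2/7)


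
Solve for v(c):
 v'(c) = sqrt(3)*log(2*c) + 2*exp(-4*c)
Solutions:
 v(c) = C1 + sqrt(3)*c*log(c) + sqrt(3)*c*(-1 + log(2)) - exp(-4*c)/2


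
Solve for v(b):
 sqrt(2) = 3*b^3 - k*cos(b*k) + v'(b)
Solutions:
 v(b) = C1 - 3*b^4/4 + sqrt(2)*b + sin(b*k)


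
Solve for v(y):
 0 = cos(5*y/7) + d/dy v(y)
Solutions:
 v(y) = C1 - 7*sin(5*y/7)/5


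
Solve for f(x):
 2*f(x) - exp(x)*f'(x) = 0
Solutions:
 f(x) = C1*exp(-2*exp(-x))


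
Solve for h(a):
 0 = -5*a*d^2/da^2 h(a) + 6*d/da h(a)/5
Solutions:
 h(a) = C1 + C2*a^(31/25)


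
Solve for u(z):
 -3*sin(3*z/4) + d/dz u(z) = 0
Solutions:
 u(z) = C1 - 4*cos(3*z/4)


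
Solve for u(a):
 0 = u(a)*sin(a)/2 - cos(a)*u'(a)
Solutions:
 u(a) = C1/sqrt(cos(a))


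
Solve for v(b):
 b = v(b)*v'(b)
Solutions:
 v(b) = -sqrt(C1 + b^2)
 v(b) = sqrt(C1 + b^2)


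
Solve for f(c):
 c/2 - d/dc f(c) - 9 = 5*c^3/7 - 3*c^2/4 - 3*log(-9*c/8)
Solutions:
 f(c) = C1 - 5*c^4/28 + c^3/4 + c^2/4 + 3*c*log(-c) + 3*c*(-4 - 3*log(2) + 2*log(3))


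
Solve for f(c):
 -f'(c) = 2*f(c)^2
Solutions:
 f(c) = 1/(C1 + 2*c)


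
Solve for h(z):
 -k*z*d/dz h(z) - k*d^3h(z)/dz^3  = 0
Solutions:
 h(z) = C1 + Integral(C2*airyai(-z) + C3*airybi(-z), z)


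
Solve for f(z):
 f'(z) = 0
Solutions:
 f(z) = C1


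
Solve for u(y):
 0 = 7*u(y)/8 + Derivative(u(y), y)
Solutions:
 u(y) = C1*exp(-7*y/8)


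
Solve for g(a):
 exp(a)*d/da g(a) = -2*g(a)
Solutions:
 g(a) = C1*exp(2*exp(-a))


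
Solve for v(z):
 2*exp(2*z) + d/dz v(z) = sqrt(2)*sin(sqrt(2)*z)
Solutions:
 v(z) = C1 - exp(2*z) - cos(sqrt(2)*z)


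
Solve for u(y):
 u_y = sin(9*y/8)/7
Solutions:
 u(y) = C1 - 8*cos(9*y/8)/63


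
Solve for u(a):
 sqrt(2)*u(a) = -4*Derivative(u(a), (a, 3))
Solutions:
 u(a) = C3*exp(-sqrt(2)*a/2) + (C1*sin(sqrt(6)*a/4) + C2*cos(sqrt(6)*a/4))*exp(sqrt(2)*a/4)


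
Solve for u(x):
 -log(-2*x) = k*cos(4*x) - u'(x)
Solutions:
 u(x) = C1 + k*sin(4*x)/4 + x*log(-x) - x + x*log(2)


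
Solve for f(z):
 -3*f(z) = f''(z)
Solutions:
 f(z) = C1*sin(sqrt(3)*z) + C2*cos(sqrt(3)*z)


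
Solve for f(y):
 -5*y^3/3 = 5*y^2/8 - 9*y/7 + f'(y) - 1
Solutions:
 f(y) = C1 - 5*y^4/12 - 5*y^3/24 + 9*y^2/14 + y


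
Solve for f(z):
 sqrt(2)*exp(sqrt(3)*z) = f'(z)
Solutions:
 f(z) = C1 + sqrt(6)*exp(sqrt(3)*z)/3


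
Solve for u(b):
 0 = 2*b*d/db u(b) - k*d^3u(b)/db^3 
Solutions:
 u(b) = C1 + Integral(C2*airyai(2^(1/3)*b*(1/k)^(1/3)) + C3*airybi(2^(1/3)*b*(1/k)^(1/3)), b)


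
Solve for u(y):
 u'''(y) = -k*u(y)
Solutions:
 u(y) = C1*exp(y*(-k)^(1/3)) + C2*exp(y*(-k)^(1/3)*(-1 + sqrt(3)*I)/2) + C3*exp(-y*(-k)^(1/3)*(1 + sqrt(3)*I)/2)


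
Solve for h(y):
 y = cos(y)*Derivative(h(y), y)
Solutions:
 h(y) = C1 + Integral(y/cos(y), y)


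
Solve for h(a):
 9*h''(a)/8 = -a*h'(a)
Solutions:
 h(a) = C1 + C2*erf(2*a/3)


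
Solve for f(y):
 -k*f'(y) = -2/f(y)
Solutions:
 f(y) = -sqrt(C1 + 4*y/k)
 f(y) = sqrt(C1 + 4*y/k)


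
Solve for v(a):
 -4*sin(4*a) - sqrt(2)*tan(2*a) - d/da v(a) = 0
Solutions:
 v(a) = C1 + sqrt(2)*log(cos(2*a))/2 + cos(4*a)


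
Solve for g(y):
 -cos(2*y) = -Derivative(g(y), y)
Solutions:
 g(y) = C1 + sin(2*y)/2


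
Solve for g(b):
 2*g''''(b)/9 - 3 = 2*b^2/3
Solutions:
 g(b) = C1 + C2*b + C3*b^2 + C4*b^3 + b^6/120 + 9*b^4/16


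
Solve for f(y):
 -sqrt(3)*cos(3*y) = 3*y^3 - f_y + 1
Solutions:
 f(y) = C1 + 3*y^4/4 + y + sqrt(3)*sin(3*y)/3


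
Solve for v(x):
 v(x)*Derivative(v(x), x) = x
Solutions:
 v(x) = -sqrt(C1 + x^2)
 v(x) = sqrt(C1 + x^2)


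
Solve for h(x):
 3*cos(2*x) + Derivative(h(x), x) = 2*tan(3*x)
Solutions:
 h(x) = C1 - 2*log(cos(3*x))/3 - 3*sin(2*x)/2


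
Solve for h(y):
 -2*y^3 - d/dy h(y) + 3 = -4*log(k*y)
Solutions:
 h(y) = C1 - y^4/2 + 4*y*log(k*y) - y


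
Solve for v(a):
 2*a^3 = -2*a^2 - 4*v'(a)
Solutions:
 v(a) = C1 - a^4/8 - a^3/6


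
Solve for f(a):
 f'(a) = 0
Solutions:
 f(a) = C1


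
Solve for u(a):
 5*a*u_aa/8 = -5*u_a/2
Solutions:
 u(a) = C1 + C2/a^3


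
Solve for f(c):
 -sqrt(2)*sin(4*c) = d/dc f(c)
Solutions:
 f(c) = C1 + sqrt(2)*cos(4*c)/4


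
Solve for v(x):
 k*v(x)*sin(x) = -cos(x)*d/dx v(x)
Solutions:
 v(x) = C1*exp(k*log(cos(x)))


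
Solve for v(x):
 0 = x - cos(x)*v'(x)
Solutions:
 v(x) = C1 + Integral(x/cos(x), x)


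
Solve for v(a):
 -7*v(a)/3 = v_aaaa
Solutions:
 v(a) = (C1*sin(sqrt(2)*3^(3/4)*7^(1/4)*a/6) + C2*cos(sqrt(2)*3^(3/4)*7^(1/4)*a/6))*exp(-sqrt(2)*3^(3/4)*7^(1/4)*a/6) + (C3*sin(sqrt(2)*3^(3/4)*7^(1/4)*a/6) + C4*cos(sqrt(2)*3^(3/4)*7^(1/4)*a/6))*exp(sqrt(2)*3^(3/4)*7^(1/4)*a/6)


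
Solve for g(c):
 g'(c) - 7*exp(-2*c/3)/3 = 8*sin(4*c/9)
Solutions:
 g(c) = C1 - 18*cos(4*c/9) - 7*exp(-2*c/3)/2


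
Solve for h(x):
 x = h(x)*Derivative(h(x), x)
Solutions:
 h(x) = -sqrt(C1 + x^2)
 h(x) = sqrt(C1 + x^2)


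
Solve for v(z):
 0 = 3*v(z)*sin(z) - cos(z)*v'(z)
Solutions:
 v(z) = C1/cos(z)^3


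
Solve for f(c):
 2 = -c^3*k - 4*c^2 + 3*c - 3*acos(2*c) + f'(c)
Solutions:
 f(c) = C1 + c^4*k/4 + 4*c^3/3 - 3*c^2/2 + 3*c*acos(2*c) + 2*c - 3*sqrt(1 - 4*c^2)/2


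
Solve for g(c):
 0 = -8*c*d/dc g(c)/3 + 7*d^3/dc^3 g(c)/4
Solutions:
 g(c) = C1 + Integral(C2*airyai(2*42^(2/3)*c/21) + C3*airybi(2*42^(2/3)*c/21), c)


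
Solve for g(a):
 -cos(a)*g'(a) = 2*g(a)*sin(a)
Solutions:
 g(a) = C1*cos(a)^2


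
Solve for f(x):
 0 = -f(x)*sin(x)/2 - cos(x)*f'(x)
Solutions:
 f(x) = C1*sqrt(cos(x))


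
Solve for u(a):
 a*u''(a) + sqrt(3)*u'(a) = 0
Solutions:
 u(a) = C1 + C2*a^(1 - sqrt(3))


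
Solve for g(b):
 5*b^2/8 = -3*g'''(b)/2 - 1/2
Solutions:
 g(b) = C1 + C2*b + C3*b^2 - b^5/144 - b^3/18


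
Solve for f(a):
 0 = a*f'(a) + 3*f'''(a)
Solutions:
 f(a) = C1 + Integral(C2*airyai(-3^(2/3)*a/3) + C3*airybi(-3^(2/3)*a/3), a)


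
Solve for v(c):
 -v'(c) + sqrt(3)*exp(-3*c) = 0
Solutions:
 v(c) = C1 - sqrt(3)*exp(-3*c)/3


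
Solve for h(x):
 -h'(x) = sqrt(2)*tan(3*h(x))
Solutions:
 h(x) = -asin(C1*exp(-3*sqrt(2)*x))/3 + pi/3
 h(x) = asin(C1*exp(-3*sqrt(2)*x))/3


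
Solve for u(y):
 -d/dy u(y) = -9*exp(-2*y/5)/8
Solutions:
 u(y) = C1 - 45*exp(-2*y/5)/16


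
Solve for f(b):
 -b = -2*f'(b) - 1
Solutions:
 f(b) = C1 + b^2/4 - b/2


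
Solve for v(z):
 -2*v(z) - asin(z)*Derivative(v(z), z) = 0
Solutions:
 v(z) = C1*exp(-2*Integral(1/asin(z), z))


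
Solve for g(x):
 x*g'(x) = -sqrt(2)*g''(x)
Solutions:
 g(x) = C1 + C2*erf(2^(1/4)*x/2)


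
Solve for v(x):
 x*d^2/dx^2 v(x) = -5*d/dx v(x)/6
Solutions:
 v(x) = C1 + C2*x^(1/6)


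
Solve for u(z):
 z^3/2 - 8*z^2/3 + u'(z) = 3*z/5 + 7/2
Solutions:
 u(z) = C1 - z^4/8 + 8*z^3/9 + 3*z^2/10 + 7*z/2


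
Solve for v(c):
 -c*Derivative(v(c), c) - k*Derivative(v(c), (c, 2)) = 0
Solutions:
 v(c) = C1 + C2*sqrt(k)*erf(sqrt(2)*c*sqrt(1/k)/2)


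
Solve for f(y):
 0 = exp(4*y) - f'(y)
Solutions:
 f(y) = C1 + exp(4*y)/4


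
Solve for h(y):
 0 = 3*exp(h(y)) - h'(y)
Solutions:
 h(y) = log(-1/(C1 + 3*y))


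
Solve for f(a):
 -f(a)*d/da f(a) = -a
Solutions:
 f(a) = -sqrt(C1 + a^2)
 f(a) = sqrt(C1 + a^2)


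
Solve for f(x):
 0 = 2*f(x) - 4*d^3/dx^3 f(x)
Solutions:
 f(x) = C3*exp(2^(2/3)*x/2) + (C1*sin(2^(2/3)*sqrt(3)*x/4) + C2*cos(2^(2/3)*sqrt(3)*x/4))*exp(-2^(2/3)*x/4)


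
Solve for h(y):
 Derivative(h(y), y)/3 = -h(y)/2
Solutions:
 h(y) = C1*exp(-3*y/2)


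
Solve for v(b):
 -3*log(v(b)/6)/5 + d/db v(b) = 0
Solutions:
 5*Integral(1/(-log(_y) + log(6)), (_y, v(b)))/3 = C1 - b


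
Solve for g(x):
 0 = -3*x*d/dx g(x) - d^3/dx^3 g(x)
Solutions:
 g(x) = C1 + Integral(C2*airyai(-3^(1/3)*x) + C3*airybi(-3^(1/3)*x), x)


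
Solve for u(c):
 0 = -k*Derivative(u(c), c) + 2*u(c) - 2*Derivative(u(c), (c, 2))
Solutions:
 u(c) = C1*exp(c*(-k + sqrt(k^2 + 16))/4) + C2*exp(-c*(k + sqrt(k^2 + 16))/4)


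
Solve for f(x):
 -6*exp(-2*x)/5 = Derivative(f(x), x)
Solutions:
 f(x) = C1 + 3*exp(-2*x)/5
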